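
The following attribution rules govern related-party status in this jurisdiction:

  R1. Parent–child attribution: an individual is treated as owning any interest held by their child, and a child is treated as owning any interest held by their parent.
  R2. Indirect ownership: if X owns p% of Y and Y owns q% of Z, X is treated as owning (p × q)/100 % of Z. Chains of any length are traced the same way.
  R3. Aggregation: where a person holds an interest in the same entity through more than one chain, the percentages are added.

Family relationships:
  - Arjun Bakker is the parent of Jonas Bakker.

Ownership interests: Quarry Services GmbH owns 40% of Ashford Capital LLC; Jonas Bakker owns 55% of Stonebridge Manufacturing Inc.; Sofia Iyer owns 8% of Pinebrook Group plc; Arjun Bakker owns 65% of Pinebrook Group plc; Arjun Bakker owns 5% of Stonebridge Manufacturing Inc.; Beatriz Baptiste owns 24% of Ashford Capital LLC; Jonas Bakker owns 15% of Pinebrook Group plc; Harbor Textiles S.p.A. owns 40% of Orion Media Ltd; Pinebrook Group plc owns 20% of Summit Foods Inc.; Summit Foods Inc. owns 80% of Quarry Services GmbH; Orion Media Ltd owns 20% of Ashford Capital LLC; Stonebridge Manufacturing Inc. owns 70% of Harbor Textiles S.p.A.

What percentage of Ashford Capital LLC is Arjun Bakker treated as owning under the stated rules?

By parent–child attribution (R1), Arjun Bakker is treated as also owning Jonas Bakker's interest in Pinebrook Group plc, giving 65% + 15% = 80%.
By parent–child attribution (R1), Arjun Bakker is treated as also owning Jonas Bakker's interest in Stonebridge Manufacturing Inc, giving 5% + 55% = 60%.
Chain via Pinebrook Group plc → Summit Foods Inc. → Quarry Services GmbH (R2): 80% × 20% × 80% × 40% = 5.12% of Ashford Capital LLC.
Chain via Stonebridge Manufacturing Inc. → Harbor Textiles S.p.A. → Orion Media Ltd (R2): 60% × 70% × 40% × 20% = 3.36% of Ashford Capital LLC.
Aggregating (R3): 5.12% + 3.36% = 8.48%.

8.48%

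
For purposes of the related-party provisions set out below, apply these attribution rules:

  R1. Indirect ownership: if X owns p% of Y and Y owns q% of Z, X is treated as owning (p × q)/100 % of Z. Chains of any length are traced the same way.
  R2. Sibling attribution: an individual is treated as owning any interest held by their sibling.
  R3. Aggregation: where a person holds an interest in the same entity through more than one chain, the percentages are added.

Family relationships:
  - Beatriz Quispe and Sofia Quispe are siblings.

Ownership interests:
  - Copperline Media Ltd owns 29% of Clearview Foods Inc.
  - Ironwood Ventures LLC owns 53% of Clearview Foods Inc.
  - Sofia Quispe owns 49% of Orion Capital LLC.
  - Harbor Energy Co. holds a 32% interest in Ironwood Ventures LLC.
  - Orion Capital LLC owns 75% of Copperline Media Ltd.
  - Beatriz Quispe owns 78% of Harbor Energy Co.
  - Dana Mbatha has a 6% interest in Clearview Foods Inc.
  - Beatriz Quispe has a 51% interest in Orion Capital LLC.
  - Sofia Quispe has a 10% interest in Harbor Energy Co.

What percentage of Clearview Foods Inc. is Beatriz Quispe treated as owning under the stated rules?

36.6748%

By sibling attribution (R2), Beatriz Quispe is treated as also owning Sofia Quispe's interest in Orion Capital LLC, giving 51% + 49% = 100%.
By sibling attribution (R2), Beatriz Quispe is treated as also owning Sofia Quispe's interest in Harbor Energy Co, giving 78% + 10% = 88%.
Chain via Orion Capital LLC → Copperline Media Ltd (R1): 100% × 75% × 29% = 21.75% of Clearview Foods Inc.
Chain via Harbor Energy Co. → Ironwood Ventures LLC (R1): 88% × 32% × 53% = 14.9248% of Clearview Foods Inc.
Aggregating (R3): 21.75% + 14.9248% = 36.6748%.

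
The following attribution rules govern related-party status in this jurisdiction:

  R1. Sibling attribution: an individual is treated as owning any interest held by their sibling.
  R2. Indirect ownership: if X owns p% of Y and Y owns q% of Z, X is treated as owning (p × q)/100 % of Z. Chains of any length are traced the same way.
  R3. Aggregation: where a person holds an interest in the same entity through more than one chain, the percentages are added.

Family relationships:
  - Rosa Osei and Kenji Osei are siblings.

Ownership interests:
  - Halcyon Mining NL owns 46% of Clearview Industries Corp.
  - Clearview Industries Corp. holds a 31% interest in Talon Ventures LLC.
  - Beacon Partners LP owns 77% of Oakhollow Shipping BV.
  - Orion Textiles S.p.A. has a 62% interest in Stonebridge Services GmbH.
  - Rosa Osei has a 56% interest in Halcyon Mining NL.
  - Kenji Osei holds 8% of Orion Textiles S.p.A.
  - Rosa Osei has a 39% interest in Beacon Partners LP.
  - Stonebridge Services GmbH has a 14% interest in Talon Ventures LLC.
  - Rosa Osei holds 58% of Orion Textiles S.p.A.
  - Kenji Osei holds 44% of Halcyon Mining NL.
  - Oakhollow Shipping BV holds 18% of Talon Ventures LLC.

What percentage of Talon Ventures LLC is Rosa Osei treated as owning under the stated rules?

By sibling attribution (R1), Rosa Osei is treated as also owning Kenji Osei's interest in Orion Textiles S.p.A, giving 58% + 8% = 66%.
By sibling attribution (R1), Rosa Osei is treated as also owning Kenji Osei's interest in Halcyon Mining NL, giving 56% + 44% = 100%.
Chain via Orion Textiles S.p.A. → Stonebridge Services GmbH (R2): 66% × 62% × 14% = 5.7288% of Talon Ventures LLC.
Chain via Halcyon Mining NL → Clearview Industries Corp. (R2): 100% × 46% × 31% = 14.26% of Talon Ventures LLC.
Chain via Beacon Partners LP → Oakhollow Shipping BV (R2): 39% × 77% × 18% = 5.4054% of Talon Ventures LLC.
Aggregating (R3): 5.7288% + 14.26% + 5.4054% = 25.3942%.

25.3942%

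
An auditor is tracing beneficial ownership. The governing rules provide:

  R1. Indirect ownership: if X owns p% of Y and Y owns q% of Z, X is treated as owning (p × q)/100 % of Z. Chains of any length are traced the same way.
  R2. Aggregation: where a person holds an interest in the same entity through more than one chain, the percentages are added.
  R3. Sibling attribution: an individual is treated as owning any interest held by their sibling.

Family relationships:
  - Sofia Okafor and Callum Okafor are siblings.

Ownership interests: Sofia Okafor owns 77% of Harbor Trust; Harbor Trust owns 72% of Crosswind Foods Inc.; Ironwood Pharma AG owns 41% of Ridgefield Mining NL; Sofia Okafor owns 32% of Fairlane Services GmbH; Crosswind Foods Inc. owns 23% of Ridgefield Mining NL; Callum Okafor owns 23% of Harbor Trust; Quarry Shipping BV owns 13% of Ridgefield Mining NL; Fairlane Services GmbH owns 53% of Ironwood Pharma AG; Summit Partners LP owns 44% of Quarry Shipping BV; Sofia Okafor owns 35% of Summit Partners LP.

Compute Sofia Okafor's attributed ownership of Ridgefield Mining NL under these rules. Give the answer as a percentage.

By sibling attribution (R3), Sofia Okafor is treated as also owning Callum Okafor's interest in Harbor Trust, giving 77% + 23% = 100%.
Chain via Harbor Trust → Crosswind Foods Inc. (R1): 100% × 72% × 23% = 16.56% of Ridgefield Mining NL.
Chain via Fairlane Services GmbH → Ironwood Pharma AG (R1): 32% × 53% × 41% = 6.9536% of Ridgefield Mining NL.
Chain via Summit Partners LP → Quarry Shipping BV (R1): 35% × 44% × 13% = 2.002% of Ridgefield Mining NL.
Aggregating (R2): 16.56% + 6.9536% + 2.002% = 25.5156%.

25.5156%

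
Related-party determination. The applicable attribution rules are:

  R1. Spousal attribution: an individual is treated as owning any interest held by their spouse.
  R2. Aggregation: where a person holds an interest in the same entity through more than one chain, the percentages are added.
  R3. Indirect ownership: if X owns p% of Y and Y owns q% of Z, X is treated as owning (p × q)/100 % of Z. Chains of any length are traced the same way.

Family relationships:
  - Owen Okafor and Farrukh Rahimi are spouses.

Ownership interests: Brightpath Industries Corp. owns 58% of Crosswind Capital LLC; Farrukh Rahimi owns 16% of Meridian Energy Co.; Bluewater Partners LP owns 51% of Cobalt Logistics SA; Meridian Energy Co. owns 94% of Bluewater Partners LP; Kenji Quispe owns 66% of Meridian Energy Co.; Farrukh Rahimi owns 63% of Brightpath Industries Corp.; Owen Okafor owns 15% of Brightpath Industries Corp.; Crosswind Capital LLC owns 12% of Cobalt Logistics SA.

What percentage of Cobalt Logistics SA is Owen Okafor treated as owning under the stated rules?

By spousal attribution (R1), Owen Okafor is treated as also owning Farrukh Rahimi's interest in Brightpath Industries Corp, giving 15% + 63% = 78%.
By spousal attribution (R1), Owen Okafor is treated as owning Farrukh Rahimi's 16% interest in Meridian Energy Co.
Chain via Brightpath Industries Corp. → Crosswind Capital LLC (R3): 78% × 58% × 12% = 5.4288% of Cobalt Logistics SA.
Chain via Meridian Energy Co. → Bluewater Partners LP (R3): 16% × 94% × 51% = 7.6704% of Cobalt Logistics SA.
Aggregating (R2): 5.4288% + 7.6704% = 13.0992%.

13.0992%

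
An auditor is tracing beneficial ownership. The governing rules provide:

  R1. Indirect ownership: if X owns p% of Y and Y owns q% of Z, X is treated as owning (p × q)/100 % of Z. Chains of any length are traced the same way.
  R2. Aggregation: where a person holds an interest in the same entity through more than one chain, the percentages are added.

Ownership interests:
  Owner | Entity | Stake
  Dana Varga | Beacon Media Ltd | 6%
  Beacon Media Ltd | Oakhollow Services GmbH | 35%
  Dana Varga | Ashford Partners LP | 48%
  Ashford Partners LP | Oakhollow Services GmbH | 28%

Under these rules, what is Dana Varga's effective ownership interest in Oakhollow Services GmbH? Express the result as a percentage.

Chain via Ashford Partners LP (R1): 48% × 28% = 13.44% of Oakhollow Services GmbH.
Chain via Beacon Media Ltd (R1): 6% × 35% = 2.1% of Oakhollow Services GmbH.
Aggregating (R2): 13.44% + 2.1% = 15.54%.

15.54%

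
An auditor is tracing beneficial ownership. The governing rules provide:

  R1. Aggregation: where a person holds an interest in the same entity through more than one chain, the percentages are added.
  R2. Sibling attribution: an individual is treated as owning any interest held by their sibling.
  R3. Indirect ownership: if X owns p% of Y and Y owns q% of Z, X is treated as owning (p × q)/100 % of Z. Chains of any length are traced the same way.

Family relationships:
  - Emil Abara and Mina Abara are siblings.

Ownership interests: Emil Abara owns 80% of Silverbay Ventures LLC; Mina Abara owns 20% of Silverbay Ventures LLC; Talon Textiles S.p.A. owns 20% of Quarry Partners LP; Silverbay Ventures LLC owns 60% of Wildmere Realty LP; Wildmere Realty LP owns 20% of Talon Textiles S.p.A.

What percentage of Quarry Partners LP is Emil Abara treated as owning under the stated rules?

2.4%

By sibling attribution (R2), Emil Abara is treated as also owning Mina Abara's interest in Silverbay Ventures LLC, giving 80% + 20% = 100%.
Chain via Silverbay Ventures LLC → Wildmere Realty LP → Talon Textiles S.p.A. (R3): 100% × 60% × 20% × 20% = 2.4% of Quarry Partners LP.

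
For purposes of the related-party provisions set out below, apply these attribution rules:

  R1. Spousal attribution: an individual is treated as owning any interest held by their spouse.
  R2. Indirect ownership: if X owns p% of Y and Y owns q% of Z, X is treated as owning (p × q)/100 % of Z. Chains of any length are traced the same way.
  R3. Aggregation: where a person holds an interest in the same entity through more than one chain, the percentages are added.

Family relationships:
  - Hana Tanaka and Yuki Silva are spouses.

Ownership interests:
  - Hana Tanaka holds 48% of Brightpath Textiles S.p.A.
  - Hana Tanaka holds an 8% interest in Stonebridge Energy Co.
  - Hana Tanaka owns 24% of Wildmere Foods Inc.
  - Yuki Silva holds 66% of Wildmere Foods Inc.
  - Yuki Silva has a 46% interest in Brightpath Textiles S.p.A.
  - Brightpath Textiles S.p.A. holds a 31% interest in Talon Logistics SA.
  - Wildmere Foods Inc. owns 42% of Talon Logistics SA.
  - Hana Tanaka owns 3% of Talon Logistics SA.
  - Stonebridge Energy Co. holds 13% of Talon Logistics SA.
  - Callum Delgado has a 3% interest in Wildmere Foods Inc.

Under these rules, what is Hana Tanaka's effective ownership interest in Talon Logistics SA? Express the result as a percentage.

By spousal attribution (R1), Hana Tanaka is treated as also owning Yuki Silva's interest in Brightpath Textiles S.p.A, giving 48% + 46% = 94%.
By spousal attribution (R1), Hana Tanaka is treated as also owning Yuki Silva's interest in Wildmere Foods Inc, giving 24% + 66% = 90%.
Chain via Brightpath Textiles S.p.A. (R2): 94% × 31% = 29.14% of Talon Logistics SA.
Chain via Stonebridge Energy Co. (R2): 8% × 13% = 1.04% of Talon Logistics SA.
Chain via Wildmere Foods Inc. (R2): 90% × 42% = 37.8% of Talon Logistics SA.
Direct interest in Talon Logistics SA: 3%.
Aggregating (R3): 29.14% + 1.04% + 37.8% + 3% = 70.98%.

70.98%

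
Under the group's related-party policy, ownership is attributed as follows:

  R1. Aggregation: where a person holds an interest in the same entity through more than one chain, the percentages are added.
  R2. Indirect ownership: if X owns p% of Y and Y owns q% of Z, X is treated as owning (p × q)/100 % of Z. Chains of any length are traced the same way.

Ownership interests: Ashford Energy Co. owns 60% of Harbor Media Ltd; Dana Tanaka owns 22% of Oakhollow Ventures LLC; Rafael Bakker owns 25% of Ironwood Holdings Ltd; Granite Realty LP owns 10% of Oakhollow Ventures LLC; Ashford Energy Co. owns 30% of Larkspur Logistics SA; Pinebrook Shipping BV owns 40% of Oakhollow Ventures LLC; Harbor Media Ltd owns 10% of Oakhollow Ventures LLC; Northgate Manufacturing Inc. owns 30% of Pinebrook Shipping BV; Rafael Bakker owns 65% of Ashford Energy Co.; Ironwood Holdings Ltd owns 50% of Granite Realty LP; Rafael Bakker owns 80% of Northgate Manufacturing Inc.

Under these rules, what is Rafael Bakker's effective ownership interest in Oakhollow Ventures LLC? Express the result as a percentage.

14.75%

Chain via Northgate Manufacturing Inc. → Pinebrook Shipping BV (R2): 80% × 30% × 40% = 9.6% of Oakhollow Ventures LLC.
Chain via Ashford Energy Co. → Harbor Media Ltd (R2): 65% × 60% × 10% = 3.9% of Oakhollow Ventures LLC.
Chain via Ironwood Holdings Ltd → Granite Realty LP (R2): 25% × 50% × 10% = 1.25% of Oakhollow Ventures LLC.
Aggregating (R1): 9.6% + 3.9% + 1.25% = 14.75%.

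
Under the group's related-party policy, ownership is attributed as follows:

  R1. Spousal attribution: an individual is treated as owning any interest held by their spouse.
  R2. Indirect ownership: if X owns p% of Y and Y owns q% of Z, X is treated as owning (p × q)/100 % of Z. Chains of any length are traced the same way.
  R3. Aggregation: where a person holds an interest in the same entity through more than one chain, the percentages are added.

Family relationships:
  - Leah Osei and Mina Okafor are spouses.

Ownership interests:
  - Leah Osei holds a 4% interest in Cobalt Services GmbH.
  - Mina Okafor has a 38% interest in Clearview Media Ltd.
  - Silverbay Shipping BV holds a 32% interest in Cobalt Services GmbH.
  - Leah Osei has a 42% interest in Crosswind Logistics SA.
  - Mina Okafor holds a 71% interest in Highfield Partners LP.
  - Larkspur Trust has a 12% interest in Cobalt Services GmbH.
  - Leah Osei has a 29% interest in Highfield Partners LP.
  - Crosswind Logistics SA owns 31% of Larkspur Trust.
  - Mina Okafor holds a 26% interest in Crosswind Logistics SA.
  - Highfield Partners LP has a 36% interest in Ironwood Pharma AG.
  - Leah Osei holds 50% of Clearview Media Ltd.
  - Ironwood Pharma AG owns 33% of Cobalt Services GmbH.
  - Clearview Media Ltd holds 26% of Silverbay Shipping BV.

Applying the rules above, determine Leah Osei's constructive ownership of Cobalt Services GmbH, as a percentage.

By spousal attribution (R1), Leah Osei is treated as also owning Mina Okafor's interest in Clearview Media Ltd, giving 50% + 38% = 88%.
By spousal attribution (R1), Leah Osei is treated as also owning Mina Okafor's interest in Highfield Partners LP, giving 29% + 71% = 100%.
By spousal attribution (R1), Leah Osei is treated as also owning Mina Okafor's interest in Crosswind Logistics SA, giving 42% + 26% = 68%.
Chain via Clearview Media Ltd → Silverbay Shipping BV (R2): 88% × 26% × 32% = 7.3216% of Cobalt Services GmbH.
Chain via Highfield Partners LP → Ironwood Pharma AG (R2): 100% × 36% × 33% = 11.88% of Cobalt Services GmbH.
Chain via Crosswind Logistics SA → Larkspur Trust (R2): 68% × 31% × 12% = 2.5296% of Cobalt Services GmbH.
Direct interest in Cobalt Services GmbH: 4%.
Aggregating (R3): 7.3216% + 11.88% + 2.5296% + 4% = 25.7312%.

25.7312%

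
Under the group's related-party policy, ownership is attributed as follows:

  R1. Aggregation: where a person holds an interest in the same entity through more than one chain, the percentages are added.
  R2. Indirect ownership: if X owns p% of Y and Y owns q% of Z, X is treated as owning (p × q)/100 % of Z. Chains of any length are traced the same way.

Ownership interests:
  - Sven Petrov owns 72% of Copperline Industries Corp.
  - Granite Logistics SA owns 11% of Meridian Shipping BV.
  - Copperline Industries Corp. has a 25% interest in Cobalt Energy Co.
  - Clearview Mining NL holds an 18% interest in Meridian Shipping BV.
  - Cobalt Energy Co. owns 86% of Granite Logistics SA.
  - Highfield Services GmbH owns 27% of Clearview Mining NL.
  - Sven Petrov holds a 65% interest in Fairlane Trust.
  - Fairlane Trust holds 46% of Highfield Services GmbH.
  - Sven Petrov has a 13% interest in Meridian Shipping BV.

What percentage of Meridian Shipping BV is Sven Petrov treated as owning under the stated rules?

Chain via Copperline Industries Corp. → Cobalt Energy Co. → Granite Logistics SA (R2): 72% × 25% × 86% × 11% = 1.7028% of Meridian Shipping BV.
Chain via Fairlane Trust → Highfield Services GmbH → Clearview Mining NL (R2): 65% × 46% × 27% × 18% = 1.45314% of Meridian Shipping BV.
Direct interest in Meridian Shipping BV: 13%.
Aggregating (R1): 1.7028% + 1.45314% + 13% = 16.15594%.

16.15594%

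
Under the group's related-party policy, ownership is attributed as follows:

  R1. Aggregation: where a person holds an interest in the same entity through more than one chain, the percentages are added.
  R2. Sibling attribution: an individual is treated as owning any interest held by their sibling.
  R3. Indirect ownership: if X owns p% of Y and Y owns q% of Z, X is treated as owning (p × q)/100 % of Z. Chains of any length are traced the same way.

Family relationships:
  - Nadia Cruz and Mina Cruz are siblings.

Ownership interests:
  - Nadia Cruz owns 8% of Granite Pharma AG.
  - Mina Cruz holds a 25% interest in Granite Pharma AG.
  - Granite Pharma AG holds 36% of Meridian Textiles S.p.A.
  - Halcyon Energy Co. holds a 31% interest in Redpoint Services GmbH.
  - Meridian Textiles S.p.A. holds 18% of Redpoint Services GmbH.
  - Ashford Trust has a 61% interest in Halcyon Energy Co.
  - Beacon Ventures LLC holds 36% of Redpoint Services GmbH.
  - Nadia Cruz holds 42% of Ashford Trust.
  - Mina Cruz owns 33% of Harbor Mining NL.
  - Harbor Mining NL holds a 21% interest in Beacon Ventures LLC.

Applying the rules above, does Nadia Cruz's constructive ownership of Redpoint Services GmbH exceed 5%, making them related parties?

Yes

By sibling attribution (R2), Nadia Cruz is treated as also owning Mina Cruz's interest in Granite Pharma AG, giving 8% + 25% = 33%.
By sibling attribution (R2), Nadia Cruz is treated as owning Mina Cruz's 33% interest in Harbor Mining NL.
Chain via Ashford Trust → Halcyon Energy Co. (R3): 42% × 61% × 31% = 7.9422% of Redpoint Services GmbH.
Chain via Granite Pharma AG → Meridian Textiles S.p.A. (R3): 33% × 36% × 18% = 2.1384% of Redpoint Services GmbH.
Chain via Harbor Mining NL → Beacon Ventures LLC (R3): 33% × 21% × 36% = 2.4948% of Redpoint Services GmbH.
Aggregating (R1): 7.9422% + 2.1384% + 2.4948% = 12.5754%.
12.5754% exceeds the 5% threshold, so Nadia is a related party to Redpoint Services GmbH.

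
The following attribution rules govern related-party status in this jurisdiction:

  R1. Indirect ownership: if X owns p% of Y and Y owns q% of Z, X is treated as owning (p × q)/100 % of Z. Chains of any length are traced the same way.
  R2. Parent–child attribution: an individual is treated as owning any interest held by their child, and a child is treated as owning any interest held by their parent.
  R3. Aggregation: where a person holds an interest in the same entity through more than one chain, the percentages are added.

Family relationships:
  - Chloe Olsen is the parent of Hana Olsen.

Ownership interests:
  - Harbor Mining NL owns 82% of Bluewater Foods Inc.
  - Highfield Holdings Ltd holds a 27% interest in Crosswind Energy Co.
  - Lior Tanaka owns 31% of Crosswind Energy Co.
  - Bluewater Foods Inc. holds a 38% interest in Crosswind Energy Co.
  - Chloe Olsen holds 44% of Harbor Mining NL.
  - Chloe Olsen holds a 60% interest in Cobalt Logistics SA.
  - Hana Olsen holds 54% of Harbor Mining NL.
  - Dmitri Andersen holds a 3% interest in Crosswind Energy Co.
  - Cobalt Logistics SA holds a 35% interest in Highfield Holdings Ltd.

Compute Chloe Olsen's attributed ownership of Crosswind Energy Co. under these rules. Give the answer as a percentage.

By parent–child attribution (R2), Chloe Olsen is treated as also owning Hana Olsen's interest in Harbor Mining NL, giving 44% + 54% = 98%.
Chain via Harbor Mining NL → Bluewater Foods Inc. (R1): 98% × 82% × 38% = 30.5368% of Crosswind Energy Co.
Chain via Cobalt Logistics SA → Highfield Holdings Ltd (R1): 60% × 35% × 27% = 5.67% of Crosswind Energy Co.
Aggregating (R3): 30.5368% + 5.67% = 36.2068%.

36.2068%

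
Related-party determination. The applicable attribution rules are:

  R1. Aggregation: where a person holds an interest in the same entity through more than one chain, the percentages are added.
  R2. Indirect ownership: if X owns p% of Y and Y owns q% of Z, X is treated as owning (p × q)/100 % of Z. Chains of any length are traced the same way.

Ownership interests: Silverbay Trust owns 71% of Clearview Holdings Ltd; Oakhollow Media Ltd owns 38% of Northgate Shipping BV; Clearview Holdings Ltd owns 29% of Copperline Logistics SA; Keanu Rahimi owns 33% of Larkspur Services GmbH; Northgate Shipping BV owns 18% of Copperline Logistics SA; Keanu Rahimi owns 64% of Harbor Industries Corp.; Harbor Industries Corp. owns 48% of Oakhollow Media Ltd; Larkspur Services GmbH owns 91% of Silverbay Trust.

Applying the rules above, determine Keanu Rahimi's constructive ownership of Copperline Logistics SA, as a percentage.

Chain via Harbor Industries Corp. → Oakhollow Media Ltd → Northgate Shipping BV (R2): 64% × 48% × 38% × 18% = 2.101248% of Copperline Logistics SA.
Chain via Larkspur Services GmbH → Silverbay Trust → Clearview Holdings Ltd (R2): 33% × 91% × 71% × 29% = 6.183177% of Copperline Logistics SA.
Aggregating (R1): 2.101248% + 6.183177% = 8.284425%.

8.284425%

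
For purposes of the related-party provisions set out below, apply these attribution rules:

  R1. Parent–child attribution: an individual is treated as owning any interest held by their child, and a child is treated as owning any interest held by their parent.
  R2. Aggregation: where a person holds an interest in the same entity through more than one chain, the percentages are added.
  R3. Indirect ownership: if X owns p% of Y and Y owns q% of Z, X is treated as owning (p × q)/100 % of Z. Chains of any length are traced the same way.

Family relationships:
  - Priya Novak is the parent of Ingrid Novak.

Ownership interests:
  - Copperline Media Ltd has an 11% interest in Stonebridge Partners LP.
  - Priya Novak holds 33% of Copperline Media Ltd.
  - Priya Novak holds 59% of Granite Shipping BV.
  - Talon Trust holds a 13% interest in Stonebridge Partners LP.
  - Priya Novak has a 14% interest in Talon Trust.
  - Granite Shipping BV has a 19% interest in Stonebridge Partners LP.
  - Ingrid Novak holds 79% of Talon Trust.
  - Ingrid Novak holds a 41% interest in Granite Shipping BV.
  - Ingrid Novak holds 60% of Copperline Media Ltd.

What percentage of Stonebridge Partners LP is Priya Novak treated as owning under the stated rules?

By parent–child attribution (R1), Priya Novak is treated as also owning Ingrid Novak's interest in Copperline Media Ltd, giving 33% + 60% = 93%.
By parent–child attribution (R1), Priya Novak is treated as also owning Ingrid Novak's interest in Granite Shipping BV, giving 59% + 41% = 100%.
By parent–child attribution (R1), Priya Novak is treated as also owning Ingrid Novak's interest in Talon Trust, giving 14% + 79% = 93%.
Chain via Copperline Media Ltd (R3): 93% × 11% = 10.23% of Stonebridge Partners LP.
Chain via Granite Shipping BV (R3): 100% × 19% = 19% of Stonebridge Partners LP.
Chain via Talon Trust (R3): 93% × 13% = 12.09% of Stonebridge Partners LP.
Aggregating (R2): 10.23% + 19% + 12.09% = 41.32%.

41.32%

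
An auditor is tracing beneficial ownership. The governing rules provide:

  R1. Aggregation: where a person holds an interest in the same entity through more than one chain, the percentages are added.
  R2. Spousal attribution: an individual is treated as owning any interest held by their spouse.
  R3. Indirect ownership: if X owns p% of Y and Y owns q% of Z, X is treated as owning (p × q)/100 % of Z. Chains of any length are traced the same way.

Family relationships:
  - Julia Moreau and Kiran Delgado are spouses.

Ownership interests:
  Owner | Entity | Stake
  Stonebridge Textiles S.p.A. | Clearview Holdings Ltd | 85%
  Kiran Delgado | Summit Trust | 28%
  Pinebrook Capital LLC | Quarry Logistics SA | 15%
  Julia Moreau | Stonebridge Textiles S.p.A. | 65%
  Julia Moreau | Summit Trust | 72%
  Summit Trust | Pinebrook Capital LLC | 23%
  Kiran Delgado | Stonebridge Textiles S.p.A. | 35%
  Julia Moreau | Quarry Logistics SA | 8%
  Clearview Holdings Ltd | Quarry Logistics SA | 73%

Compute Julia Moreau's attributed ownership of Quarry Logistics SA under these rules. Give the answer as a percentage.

73.5%

By spousal attribution (R2), Julia Moreau is treated as also owning Kiran Delgado's interest in Summit Trust, giving 72% + 28% = 100%.
By spousal attribution (R2), Julia Moreau is treated as also owning Kiran Delgado's interest in Stonebridge Textiles S.p.A, giving 65% + 35% = 100%.
Chain via Summit Trust → Pinebrook Capital LLC (R3): 100% × 23% × 15% = 3.45% of Quarry Logistics SA.
Chain via Stonebridge Textiles S.p.A. → Clearview Holdings Ltd (R3): 100% × 85% × 73% = 62.05% of Quarry Logistics SA.
Direct interest in Quarry Logistics SA: 8%.
Aggregating (R1): 3.45% + 62.05% + 8% = 73.5%.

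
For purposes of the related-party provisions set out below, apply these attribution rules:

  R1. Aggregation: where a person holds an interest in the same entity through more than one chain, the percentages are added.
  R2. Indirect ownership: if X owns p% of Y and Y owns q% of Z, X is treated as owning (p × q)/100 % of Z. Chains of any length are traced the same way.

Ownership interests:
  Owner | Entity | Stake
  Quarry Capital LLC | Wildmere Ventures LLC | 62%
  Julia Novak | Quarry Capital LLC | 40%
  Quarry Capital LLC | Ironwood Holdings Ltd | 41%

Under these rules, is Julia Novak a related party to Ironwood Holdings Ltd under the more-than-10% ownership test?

Yes

Chain via Quarry Capital LLC (R2): 40% × 41% = 16.4% of Ironwood Holdings Ltd.
16.4% exceeds the 10% threshold, so Julia is a related party to Ironwood Holdings Ltd.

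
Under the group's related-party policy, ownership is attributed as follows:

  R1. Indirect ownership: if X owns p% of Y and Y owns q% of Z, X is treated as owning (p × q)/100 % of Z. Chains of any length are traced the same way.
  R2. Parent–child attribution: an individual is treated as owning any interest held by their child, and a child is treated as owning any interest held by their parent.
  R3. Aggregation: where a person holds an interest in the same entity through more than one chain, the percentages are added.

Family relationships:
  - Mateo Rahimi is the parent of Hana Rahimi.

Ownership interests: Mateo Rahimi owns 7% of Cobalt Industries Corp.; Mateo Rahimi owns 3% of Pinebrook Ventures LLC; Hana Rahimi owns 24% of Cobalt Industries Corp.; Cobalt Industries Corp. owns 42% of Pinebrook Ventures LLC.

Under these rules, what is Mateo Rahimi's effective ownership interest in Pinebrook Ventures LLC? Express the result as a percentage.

16.02%

By parent–child attribution (R2), Mateo Rahimi is treated as also owning Hana Rahimi's interest in Cobalt Industries Corp, giving 7% + 24% = 31%.
Chain via Cobalt Industries Corp. (R1): 31% × 42% = 13.02% of Pinebrook Ventures LLC.
Direct interest in Pinebrook Ventures LLC: 3%.
Aggregating (R3): 13.02% + 3% = 16.02%.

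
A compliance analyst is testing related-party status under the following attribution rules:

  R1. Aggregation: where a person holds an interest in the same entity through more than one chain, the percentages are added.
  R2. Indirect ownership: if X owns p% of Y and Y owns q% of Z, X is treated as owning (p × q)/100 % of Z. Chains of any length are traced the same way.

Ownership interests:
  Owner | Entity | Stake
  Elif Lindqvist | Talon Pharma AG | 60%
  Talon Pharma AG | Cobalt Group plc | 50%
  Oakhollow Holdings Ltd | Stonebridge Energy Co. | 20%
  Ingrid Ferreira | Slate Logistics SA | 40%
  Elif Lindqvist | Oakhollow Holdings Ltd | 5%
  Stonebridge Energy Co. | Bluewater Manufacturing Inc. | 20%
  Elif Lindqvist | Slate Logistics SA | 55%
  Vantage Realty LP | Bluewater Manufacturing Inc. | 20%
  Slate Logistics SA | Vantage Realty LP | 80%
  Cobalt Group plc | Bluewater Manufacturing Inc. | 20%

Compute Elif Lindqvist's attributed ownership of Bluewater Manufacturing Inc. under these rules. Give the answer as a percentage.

15%

Chain via Oakhollow Holdings Ltd → Stonebridge Energy Co. (R2): 5% × 20% × 20% = 0.2% of Bluewater Manufacturing Inc.
Chain via Talon Pharma AG → Cobalt Group plc (R2): 60% × 50% × 20% = 6% of Bluewater Manufacturing Inc.
Chain via Slate Logistics SA → Vantage Realty LP (R2): 55% × 80% × 20% = 8.8% of Bluewater Manufacturing Inc.
Aggregating (R1): 0.2% + 6% + 8.8% = 15%.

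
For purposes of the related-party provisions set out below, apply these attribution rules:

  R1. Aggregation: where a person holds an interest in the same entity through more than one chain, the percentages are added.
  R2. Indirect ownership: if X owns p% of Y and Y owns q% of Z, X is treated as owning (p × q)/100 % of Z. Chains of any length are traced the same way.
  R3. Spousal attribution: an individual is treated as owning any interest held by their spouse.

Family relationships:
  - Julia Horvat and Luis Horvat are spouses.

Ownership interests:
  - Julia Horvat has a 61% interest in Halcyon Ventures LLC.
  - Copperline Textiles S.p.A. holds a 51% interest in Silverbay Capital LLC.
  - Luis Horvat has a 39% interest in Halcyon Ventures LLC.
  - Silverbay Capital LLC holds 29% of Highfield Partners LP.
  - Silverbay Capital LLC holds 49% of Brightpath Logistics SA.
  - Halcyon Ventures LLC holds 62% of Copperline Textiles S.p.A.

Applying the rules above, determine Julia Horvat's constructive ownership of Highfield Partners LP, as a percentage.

By spousal attribution (R3), Julia Horvat is treated as also owning Luis Horvat's interest in Halcyon Ventures LLC, giving 61% + 39% = 100%.
Chain via Halcyon Ventures LLC → Copperline Textiles S.p.A. → Silverbay Capital LLC (R2): 100% × 62% × 51% × 29% = 9.1698% of Highfield Partners LP.

9.1698%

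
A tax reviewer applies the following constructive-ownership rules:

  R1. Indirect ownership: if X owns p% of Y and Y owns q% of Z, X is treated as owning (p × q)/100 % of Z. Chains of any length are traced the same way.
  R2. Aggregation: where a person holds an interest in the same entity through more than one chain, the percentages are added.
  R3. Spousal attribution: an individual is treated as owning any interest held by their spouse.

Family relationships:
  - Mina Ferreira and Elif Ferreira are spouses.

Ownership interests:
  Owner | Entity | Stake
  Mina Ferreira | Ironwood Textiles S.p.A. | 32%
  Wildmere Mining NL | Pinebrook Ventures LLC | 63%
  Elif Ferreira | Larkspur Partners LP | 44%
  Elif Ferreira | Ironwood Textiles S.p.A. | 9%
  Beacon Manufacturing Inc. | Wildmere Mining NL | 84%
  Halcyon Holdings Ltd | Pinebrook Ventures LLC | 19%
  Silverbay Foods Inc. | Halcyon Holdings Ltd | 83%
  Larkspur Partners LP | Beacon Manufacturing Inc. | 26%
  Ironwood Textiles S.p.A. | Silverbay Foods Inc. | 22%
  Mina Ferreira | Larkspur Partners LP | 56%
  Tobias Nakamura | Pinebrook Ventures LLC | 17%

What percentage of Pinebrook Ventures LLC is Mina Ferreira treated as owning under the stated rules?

By spousal attribution (R3), Mina Ferreira is treated as also owning Elif Ferreira's interest in Ironwood Textiles S.p.A, giving 32% + 9% = 41%.
By spousal attribution (R3), Mina Ferreira is treated as also owning Elif Ferreira's interest in Larkspur Partners LP, giving 56% + 44% = 100%.
Chain via Ironwood Textiles S.p.A. → Silverbay Foods Inc. → Halcyon Holdings Ltd (R1): 41% × 22% × 83% × 19% = 1.422454% of Pinebrook Ventures LLC.
Chain via Larkspur Partners LP → Beacon Manufacturing Inc. → Wildmere Mining NL (R1): 100% × 26% × 84% × 63% = 13.7592% of Pinebrook Ventures LLC.
Aggregating (R2): 1.422454% + 13.7592% = 15.181654%.

15.181654%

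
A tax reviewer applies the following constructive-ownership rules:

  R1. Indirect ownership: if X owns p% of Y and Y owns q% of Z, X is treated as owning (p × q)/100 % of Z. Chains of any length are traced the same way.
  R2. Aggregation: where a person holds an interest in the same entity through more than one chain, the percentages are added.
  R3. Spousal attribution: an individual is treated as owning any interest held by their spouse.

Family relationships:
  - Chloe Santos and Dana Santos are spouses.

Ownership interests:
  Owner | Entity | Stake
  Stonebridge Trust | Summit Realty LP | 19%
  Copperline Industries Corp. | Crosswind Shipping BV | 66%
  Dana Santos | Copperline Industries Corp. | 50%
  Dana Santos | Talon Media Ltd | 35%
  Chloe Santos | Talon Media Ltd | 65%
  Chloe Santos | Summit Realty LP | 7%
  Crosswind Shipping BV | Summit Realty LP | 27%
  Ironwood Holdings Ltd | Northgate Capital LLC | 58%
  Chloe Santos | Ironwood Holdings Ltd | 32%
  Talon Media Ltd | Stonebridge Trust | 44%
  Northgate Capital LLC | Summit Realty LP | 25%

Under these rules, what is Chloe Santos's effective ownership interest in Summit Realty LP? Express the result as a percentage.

28.91%

By spousal attribution (R3), Chloe Santos is treated as also owning Dana Santos's interest in Talon Media Ltd, giving 65% + 35% = 100%.
By spousal attribution (R3), Chloe Santos is treated as owning Dana Santos's 50% interest in Copperline Industries Corp.
Chain via Talon Media Ltd → Stonebridge Trust (R1): 100% × 44% × 19% = 8.36% of Summit Realty LP.
Chain via Ironwood Holdings Ltd → Northgate Capital LLC (R1): 32% × 58% × 25% = 4.64% of Summit Realty LP.
Direct interest in Summit Realty LP: 7%.
Chain via Copperline Industries Corp. → Crosswind Shipping BV (R1): 50% × 66% × 27% = 8.91% of Summit Realty LP.
Aggregating (R2): 8.36% + 4.64% + 7% + 8.91% = 28.91%.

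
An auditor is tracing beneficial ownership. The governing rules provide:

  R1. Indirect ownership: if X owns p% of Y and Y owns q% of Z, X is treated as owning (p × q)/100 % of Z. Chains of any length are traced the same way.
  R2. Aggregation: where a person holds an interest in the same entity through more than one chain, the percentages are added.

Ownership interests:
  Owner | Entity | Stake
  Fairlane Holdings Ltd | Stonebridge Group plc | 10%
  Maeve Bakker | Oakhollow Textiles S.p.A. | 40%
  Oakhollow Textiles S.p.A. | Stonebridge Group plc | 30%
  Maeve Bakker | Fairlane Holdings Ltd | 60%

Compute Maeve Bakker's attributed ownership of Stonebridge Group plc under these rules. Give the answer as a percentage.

18%

Chain via Fairlane Holdings Ltd (R1): 60% × 10% = 6% of Stonebridge Group plc.
Chain via Oakhollow Textiles S.p.A. (R1): 40% × 30% = 12% of Stonebridge Group plc.
Aggregating (R2): 6% + 12% = 18%.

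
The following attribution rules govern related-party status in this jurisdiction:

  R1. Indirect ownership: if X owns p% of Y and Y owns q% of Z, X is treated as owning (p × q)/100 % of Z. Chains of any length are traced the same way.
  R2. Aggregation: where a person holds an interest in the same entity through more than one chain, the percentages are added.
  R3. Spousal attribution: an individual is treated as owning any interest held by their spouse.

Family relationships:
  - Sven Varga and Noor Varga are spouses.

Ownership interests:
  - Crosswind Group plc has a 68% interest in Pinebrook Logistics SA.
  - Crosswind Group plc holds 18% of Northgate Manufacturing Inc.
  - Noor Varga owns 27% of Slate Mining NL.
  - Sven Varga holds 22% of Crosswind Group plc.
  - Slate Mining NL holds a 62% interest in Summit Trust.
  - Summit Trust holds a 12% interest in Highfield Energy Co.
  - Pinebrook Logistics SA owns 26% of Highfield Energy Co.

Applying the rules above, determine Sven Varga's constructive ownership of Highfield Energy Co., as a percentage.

By spousal attribution (R3), Sven Varga is treated as owning Noor Varga's 27% interest in Slate Mining NL.
Chain via Crosswind Group plc → Pinebrook Logistics SA (R1): 22% × 68% × 26% = 3.8896% of Highfield Energy Co.
Chain via Slate Mining NL → Summit Trust (R1): 27% × 62% × 12% = 2.0088% of Highfield Energy Co.
Aggregating (R2): 3.8896% + 2.0088% = 5.8984%.

5.8984%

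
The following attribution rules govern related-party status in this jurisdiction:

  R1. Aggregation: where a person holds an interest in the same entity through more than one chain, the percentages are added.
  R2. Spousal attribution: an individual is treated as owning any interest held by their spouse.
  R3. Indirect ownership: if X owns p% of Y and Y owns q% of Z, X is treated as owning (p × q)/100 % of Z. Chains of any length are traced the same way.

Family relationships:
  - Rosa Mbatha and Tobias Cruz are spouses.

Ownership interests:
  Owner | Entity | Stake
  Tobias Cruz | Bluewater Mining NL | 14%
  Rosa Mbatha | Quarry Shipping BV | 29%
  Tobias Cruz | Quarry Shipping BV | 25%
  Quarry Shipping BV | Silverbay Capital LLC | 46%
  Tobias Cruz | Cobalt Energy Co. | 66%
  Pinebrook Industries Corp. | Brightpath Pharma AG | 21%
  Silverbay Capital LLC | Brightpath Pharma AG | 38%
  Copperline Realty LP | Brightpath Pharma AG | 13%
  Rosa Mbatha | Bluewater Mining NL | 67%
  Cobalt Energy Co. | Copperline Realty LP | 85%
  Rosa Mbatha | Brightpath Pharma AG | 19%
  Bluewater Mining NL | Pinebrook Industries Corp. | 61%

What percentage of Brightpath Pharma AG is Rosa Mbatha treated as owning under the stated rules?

46.1083%

By spousal attribution (R2), Rosa Mbatha is treated as also owning Tobias Cruz's interest in Quarry Shipping BV, giving 29% + 25% = 54%.
By spousal attribution (R2), Rosa Mbatha is treated as also owning Tobias Cruz's interest in Bluewater Mining NL, giving 67% + 14% = 81%.
By spousal attribution (R2), Rosa Mbatha is treated as owning Tobias Cruz's 66% interest in Cobalt Energy Co.
Chain via Quarry Shipping BV → Silverbay Capital LLC (R3): 54% × 46% × 38% = 9.4392% of Brightpath Pharma AG.
Chain via Bluewater Mining NL → Pinebrook Industries Corp. (R3): 81% × 61% × 21% = 10.3761% of Brightpath Pharma AG.
Direct interest in Brightpath Pharma AG: 19%.
Chain via Cobalt Energy Co. → Copperline Realty LP (R3): 66% × 85% × 13% = 7.293% of Brightpath Pharma AG.
Aggregating (R1): 9.4392% + 10.3761% + 19% + 7.293% = 46.1083%.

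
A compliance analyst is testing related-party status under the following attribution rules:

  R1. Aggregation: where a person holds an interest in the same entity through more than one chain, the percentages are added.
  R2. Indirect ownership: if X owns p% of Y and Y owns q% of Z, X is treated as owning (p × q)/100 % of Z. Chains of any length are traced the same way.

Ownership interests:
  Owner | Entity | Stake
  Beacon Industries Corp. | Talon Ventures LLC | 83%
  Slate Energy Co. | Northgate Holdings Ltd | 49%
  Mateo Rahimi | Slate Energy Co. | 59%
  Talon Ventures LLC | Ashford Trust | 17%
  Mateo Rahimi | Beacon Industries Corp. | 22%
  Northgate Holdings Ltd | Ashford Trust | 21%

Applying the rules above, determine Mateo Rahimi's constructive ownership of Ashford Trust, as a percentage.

9.1753%

Chain via Slate Energy Co. → Northgate Holdings Ltd (R2): 59% × 49% × 21% = 6.0711% of Ashford Trust.
Chain via Beacon Industries Corp. → Talon Ventures LLC (R2): 22% × 83% × 17% = 3.1042% of Ashford Trust.
Aggregating (R1): 6.0711% + 3.1042% = 9.1753%.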